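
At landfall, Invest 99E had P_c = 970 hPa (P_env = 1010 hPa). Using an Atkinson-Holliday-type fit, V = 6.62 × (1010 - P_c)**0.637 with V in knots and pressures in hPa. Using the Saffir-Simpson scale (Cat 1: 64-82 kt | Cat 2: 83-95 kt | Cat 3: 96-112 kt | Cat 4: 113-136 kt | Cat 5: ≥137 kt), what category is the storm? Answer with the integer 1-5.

1

ΔP = 1010 − 970 = 40 hPa.
V ≈ 6.62 × 40^0.637 = 6.62 × 10.48 ≈ 69 kt.
69 kt falls in the Category 1 band.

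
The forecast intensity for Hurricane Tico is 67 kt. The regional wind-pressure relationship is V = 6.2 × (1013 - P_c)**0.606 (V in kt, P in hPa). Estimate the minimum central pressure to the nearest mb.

ΔP = (V / 6.2)^(1/0.606) = (67/6.2)^1.650.
67/6.2 = 10.806; 10.806^1.650 ≈ 50.79 mb.
P_c = 1013 − 50.79 = 962.21 ≈ 962 mb.

962 mb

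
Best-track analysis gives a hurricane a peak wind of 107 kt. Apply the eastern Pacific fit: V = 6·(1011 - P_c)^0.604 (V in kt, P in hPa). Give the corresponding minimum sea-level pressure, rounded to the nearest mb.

ΔP = (V / 6)^(1/0.604) = (107/6)^1.656.
107/6 = 17.833; 17.833^1.656 ≈ 117.92 mb.
P_c = 1011 − 117.92 = 893.08 ≈ 893 mb.

893 mb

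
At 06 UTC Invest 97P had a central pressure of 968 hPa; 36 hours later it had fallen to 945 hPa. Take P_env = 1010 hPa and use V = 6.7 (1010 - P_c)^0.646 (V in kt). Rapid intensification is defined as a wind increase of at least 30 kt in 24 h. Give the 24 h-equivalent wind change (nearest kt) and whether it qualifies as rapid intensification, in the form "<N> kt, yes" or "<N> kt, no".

16 kt, no

V₁: ΔP = 42, V ≈ 6.7 × 42^0.646 ≈ 74.94 kt.
V₂: ΔP = 65, V ≈ 6.7 × 65^0.646 ≈ 99.36 kt.
ΔV over 36 h = 24.42 kt → 24 h equivalent = 24.42 × 24/36 ≈ 16.28 kt.
16 kt < 30 kt ⇒ not rapid intensification.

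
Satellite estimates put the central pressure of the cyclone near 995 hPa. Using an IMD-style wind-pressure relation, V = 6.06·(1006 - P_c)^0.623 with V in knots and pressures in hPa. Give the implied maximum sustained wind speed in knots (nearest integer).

ΔP = 1006 − 995 = 11 hPa.
11^0.623 ≈ 4.454.
V ≈ 6.06 × 4.454 ≈ 27.0 kt.

27 kt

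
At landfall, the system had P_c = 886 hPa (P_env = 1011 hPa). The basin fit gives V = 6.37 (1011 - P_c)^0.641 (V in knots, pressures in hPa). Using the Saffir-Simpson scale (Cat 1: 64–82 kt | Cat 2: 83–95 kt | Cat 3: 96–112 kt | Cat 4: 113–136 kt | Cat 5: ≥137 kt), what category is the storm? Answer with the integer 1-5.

ΔP = 1011 − 886 = 125 hPa.
V ≈ 6.37 × 125^0.641 = 6.37 × 22.09 ≈ 141 kt.
141 kt falls in the Category 5 band.

5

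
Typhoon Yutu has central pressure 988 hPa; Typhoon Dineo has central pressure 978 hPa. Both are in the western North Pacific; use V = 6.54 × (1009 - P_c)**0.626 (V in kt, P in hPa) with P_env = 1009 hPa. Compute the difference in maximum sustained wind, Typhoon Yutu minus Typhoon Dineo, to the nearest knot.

-12 kt

Typhoon Yutu: ΔP = 21; V ≈ 6.54 × 21^0.626 ≈ 43.98 kt.
Typhoon Dineo: ΔP = 31; V ≈ 6.54 × 31^0.626 ≈ 56.13 kt.
Difference ≈ 43.98 − 56.13 = -12.15 → -12 kt.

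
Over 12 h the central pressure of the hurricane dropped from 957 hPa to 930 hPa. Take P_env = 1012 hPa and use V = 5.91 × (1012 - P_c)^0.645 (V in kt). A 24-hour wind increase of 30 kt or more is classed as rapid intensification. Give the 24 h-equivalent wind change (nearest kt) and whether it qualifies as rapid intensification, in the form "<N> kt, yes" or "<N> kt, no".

V₁: ΔP = 55, V ≈ 5.91 × 55^0.645 ≈ 78.36 kt.
V₂: ΔP = 82, V ≈ 5.91 × 82^0.645 ≈ 101.39 kt.
ΔV over 12 h = 23.03 kt → 24 h equivalent = 23.03 × 24/12 ≈ 46.06 kt.
46 kt ≥ 30 kt ⇒ rapid intensification.

46 kt, yes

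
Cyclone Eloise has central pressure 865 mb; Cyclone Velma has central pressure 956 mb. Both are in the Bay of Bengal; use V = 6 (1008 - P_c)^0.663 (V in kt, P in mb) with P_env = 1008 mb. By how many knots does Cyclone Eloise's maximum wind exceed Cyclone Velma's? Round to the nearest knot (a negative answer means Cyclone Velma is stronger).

Cyclone Eloise: ΔP = 143; V ≈ 6 × 143^0.663 ≈ 161.12 kt.
Cyclone Velma: ΔP = 52; V ≈ 6 × 52^0.663 ≈ 82.39 kt.
Difference ≈ 161.12 − 82.39 = 78.73 → 79 kt.

79 kt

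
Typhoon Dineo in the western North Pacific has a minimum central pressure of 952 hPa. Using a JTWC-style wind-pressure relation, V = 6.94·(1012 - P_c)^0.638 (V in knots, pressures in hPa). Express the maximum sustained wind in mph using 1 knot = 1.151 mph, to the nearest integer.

109 mph

ΔP = 1012 − 952 = 60 hPa.
V ≈ 6.94 × 60^0.638 = 6.94 × 13.629 ≈ 94.584 kt.
94.584 × 1.151 ≈ 108.87 mph → 109 mph.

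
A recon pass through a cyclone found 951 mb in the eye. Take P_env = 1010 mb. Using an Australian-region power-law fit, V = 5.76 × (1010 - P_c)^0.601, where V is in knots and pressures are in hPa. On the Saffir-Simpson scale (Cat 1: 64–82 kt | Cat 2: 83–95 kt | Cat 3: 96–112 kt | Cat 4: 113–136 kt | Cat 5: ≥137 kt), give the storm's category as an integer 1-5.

ΔP = 1010 − 951 = 59 mb.
V ≈ 5.76 × 59^0.601 = 5.76 × 11.60 ≈ 67 kt.
67 kt falls in the Category 1 band.

1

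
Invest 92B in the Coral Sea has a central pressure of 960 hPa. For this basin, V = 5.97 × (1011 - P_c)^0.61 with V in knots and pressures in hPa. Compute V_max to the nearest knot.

ΔP = 1011 − 960 = 51 hPa.
51^0.61 ≈ 11.006.
V ≈ 5.97 × 11.006 ≈ 65.7 kt.

66 kt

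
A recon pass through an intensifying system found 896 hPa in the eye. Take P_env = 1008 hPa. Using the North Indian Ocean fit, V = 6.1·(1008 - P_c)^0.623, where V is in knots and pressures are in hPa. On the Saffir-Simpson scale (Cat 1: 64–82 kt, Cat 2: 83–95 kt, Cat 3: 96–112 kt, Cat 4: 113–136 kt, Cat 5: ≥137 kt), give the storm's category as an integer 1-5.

ΔP = 1008 − 896 = 112 hPa.
V ≈ 6.1 × 112^0.623 = 6.1 × 18.91 ≈ 115 kt.
115 kt falls in the Category 4 band.

4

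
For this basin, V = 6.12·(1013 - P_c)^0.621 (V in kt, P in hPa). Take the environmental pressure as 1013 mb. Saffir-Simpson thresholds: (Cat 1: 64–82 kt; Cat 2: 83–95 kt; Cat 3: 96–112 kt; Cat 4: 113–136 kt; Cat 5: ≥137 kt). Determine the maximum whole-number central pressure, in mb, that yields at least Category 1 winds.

969 mb

Category 1 begins at V = 64 kt.
Required ΔP = (64/6.12)^(1/0.621) = 10.458^1.610 ≈ 43.81 mb.
P_c ≤ 1013 − 43.81 = 969.19, so the highest integer P_c is 969 mb.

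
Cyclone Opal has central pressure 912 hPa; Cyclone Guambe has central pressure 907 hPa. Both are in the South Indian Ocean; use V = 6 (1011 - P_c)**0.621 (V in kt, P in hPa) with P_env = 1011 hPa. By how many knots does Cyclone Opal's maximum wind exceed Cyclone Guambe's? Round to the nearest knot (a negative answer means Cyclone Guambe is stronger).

Cyclone Opal: ΔP = 99; V ≈ 6 × 99^0.621 ≈ 104.10 kt.
Cyclone Guambe: ΔP = 104; V ≈ 6 × 104^0.621 ≈ 107.33 kt.
Difference ≈ 104.10 − 107.33 = -3.23 → -3 kt.

-3 kt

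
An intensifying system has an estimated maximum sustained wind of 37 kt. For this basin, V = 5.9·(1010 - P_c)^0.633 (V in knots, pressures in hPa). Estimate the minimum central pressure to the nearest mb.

ΔP = (V / 5.9)^(1/0.633) = (37/5.9)^1.580.
37/5.9 = 6.271; 6.271^1.580 ≈ 18.18 mb.
P_c = 1010 − 18.18 = 991.82 ≈ 992 mb.

992 mb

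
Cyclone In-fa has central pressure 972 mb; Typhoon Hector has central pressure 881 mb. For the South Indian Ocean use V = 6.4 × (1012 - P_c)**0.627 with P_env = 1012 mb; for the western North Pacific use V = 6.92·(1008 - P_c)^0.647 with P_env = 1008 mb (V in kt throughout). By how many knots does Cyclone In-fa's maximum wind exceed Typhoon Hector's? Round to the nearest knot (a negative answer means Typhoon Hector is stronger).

-94 kt

Cyclone In-fa: ΔP = 40; V ≈ 6.4 × 40^0.627 ≈ 64.67 kt.
Typhoon Hector: ΔP = 127; V ≈ 6.92 × 127^0.647 ≈ 158.95 kt.
Difference ≈ 64.67 − 158.95 = -94.28 → -94 kt.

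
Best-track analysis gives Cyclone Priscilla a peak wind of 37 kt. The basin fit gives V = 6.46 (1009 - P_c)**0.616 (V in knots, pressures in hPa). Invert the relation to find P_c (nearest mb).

ΔP = (V / 6.46)^(1/0.616) = (37/6.46)^1.623.
37/6.46 = 5.728; 5.728^1.623 ≈ 17.00 mb.
P_c = 1009 − 17.00 = 992.00 ≈ 992 mb.

992 mb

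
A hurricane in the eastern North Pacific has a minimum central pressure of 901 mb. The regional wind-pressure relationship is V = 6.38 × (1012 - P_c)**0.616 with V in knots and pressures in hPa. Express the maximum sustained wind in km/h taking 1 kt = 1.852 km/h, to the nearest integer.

ΔP = 1012 − 901 = 111 mb.
V ≈ 6.38 × 111^0.616 = 6.38 × 18.194 ≈ 116.075 kt.
116.075 × 1.852 ≈ 214.97 km/h → 215 km/h.

215 km/h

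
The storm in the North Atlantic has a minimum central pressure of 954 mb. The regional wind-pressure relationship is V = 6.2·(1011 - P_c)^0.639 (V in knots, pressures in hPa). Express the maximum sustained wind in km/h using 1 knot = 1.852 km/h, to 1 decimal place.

152.1 km/h

ΔP = 1011 − 954 = 57 mb.
V ≈ 6.2 × 57^0.639 = 6.2 × 13.244 ≈ 82.110 kt.
82.110 × 1.852 ≈ 152.07 km/h → 152.1 km/h.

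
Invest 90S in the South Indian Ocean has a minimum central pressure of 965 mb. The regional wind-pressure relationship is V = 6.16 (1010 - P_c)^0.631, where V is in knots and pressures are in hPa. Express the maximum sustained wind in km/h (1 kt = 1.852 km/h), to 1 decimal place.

ΔP = 1010 − 965 = 45 mb.
V ≈ 6.16 × 45^0.631 = 6.16 × 11.045 ≈ 68.039 kt.
68.039 × 1.852 ≈ 126.01 km/h → 126.0 km/h.

126.0 km/h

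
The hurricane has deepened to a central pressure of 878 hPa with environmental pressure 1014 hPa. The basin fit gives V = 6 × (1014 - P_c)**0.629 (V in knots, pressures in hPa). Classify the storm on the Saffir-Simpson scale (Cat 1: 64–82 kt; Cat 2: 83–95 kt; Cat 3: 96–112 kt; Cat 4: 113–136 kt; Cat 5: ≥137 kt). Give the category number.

4

ΔP = 1014 − 878 = 136 hPa.
V ≈ 6 × 136^0.629 = 6 × 21.98 ≈ 132 kt.
132 kt falls in the Category 4 band.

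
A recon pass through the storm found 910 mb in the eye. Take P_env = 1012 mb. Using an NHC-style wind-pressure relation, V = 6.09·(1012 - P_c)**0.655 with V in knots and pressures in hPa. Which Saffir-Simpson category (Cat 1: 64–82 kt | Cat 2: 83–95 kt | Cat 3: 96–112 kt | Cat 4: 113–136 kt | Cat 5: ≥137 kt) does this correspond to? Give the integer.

4

ΔP = 1012 − 910 = 102 mb.
V ≈ 6.09 × 102^0.655 = 6.09 × 20.68 ≈ 126 kt.
126 kt falls in the Category 4 band.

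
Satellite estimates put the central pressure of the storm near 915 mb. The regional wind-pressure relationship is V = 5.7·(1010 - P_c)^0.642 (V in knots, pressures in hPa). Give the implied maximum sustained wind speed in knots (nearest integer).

ΔP = 1010 − 915 = 95 mb.
95^0.642 ≈ 18.608.
V ≈ 5.7 × 18.608 ≈ 106.1 kt.

106 kt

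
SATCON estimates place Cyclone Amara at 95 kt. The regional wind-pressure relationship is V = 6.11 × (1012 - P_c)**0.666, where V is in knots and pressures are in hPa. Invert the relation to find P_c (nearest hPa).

950 hPa

ΔP = (V / 6.11)^(1/0.666) = (95/6.11)^1.502.
95/6.11 = 15.548; 15.548^1.502 ≈ 61.56 hPa.
P_c = 1012 − 61.56 = 950.44 ≈ 950 hPa.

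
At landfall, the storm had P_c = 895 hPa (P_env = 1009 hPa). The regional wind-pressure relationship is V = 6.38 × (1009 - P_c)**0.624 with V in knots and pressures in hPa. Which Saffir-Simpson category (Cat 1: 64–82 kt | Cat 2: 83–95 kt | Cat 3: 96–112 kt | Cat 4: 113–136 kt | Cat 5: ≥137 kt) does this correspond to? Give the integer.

ΔP = 1009 − 895 = 114 hPa.
V ≈ 6.38 × 114^0.624 = 6.38 × 19.21 ≈ 123 kt.
123 kt falls in the Category 4 band.

4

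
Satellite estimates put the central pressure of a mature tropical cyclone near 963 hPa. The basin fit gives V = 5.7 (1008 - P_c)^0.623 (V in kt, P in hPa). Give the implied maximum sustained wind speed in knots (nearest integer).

61 kt

ΔP = 1008 − 963 = 45 hPa.
45^0.623 ≈ 10.714.
V ≈ 5.7 × 10.714 ≈ 61.1 kt.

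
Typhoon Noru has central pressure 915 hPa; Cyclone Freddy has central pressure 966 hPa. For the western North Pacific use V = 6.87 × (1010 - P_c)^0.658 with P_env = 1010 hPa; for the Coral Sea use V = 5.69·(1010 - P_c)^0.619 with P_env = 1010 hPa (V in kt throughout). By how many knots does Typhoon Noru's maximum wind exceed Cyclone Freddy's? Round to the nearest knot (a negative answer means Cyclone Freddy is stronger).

Typhoon Noru: ΔP = 95; V ≈ 6.87 × 95^0.658 ≈ 137.50 kt.
Cyclone Freddy: ΔP = 44; V ≈ 5.69 × 44^0.619 ≈ 59.21 kt.
Difference ≈ 137.50 − 59.21 = 78.29 → 78 kt.

78 kt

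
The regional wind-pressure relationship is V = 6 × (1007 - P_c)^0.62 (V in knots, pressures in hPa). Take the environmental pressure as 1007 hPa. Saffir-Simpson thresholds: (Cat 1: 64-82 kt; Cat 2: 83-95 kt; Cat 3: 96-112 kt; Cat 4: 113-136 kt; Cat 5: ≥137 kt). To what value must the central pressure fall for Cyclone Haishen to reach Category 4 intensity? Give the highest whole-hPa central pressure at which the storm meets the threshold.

893 hPa

Category 4 begins at V = 113 kt.
Required ΔP = (113/6)^(1/0.62) = 18.833^1.613 ≈ 113.85 hPa.
P_c ≤ 1007 − 113.85 = 893.15, so the highest integer P_c is 893 hPa.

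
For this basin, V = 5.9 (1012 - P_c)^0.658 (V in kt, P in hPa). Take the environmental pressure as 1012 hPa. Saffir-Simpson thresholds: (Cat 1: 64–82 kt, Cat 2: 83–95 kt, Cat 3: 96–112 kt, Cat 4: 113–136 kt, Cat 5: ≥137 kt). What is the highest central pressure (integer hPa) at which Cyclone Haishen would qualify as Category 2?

956 hPa

Category 2 begins at V = 83 kt.
Required ΔP = (83/5.9)^(1/0.658) = 14.068^1.520 ≈ 55.59 hPa.
P_c ≤ 1012 − 55.59 = 956.41, so the highest integer P_c is 956 hPa.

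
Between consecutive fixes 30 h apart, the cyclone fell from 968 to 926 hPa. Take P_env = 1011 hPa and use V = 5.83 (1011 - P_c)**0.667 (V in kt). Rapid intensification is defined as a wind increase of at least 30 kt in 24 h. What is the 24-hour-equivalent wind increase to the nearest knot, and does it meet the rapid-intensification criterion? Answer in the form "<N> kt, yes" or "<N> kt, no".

33 kt, yes

V₁: ΔP = 43, V ≈ 5.83 × 43^0.667 ≈ 71.65 kt.
V₂: ΔP = 85, V ≈ 5.83 × 85^0.667 ≈ 112.87 kt.
ΔV over 30 h = 41.22 kt → 24 h equivalent = 41.22 × 24/30 ≈ 32.98 kt.
33 kt ≥ 30 kt ⇒ rapid intensification.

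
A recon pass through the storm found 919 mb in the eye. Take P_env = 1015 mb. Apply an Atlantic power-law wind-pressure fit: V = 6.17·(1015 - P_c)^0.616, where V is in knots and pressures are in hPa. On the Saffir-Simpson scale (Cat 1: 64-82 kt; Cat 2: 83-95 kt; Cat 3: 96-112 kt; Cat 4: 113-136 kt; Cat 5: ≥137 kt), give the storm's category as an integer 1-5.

ΔP = 1015 − 919 = 96 mb.
V ≈ 6.17 × 96^0.616 = 6.17 × 16.64 ≈ 103 kt.
103 kt falls in the Category 3 band.

3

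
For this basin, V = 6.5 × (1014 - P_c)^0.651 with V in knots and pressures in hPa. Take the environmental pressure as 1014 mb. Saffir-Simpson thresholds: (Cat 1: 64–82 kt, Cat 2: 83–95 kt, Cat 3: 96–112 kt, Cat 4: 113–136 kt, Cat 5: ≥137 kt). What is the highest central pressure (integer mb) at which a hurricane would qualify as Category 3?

951 mb

Category 3 begins at V = 96 kt.
Required ΔP = (96/6.5)^(1/0.651) = 14.769^1.536 ≈ 62.55 mb.
P_c ≤ 1014 − 62.55 = 951.45, so the highest integer P_c is 951 mb.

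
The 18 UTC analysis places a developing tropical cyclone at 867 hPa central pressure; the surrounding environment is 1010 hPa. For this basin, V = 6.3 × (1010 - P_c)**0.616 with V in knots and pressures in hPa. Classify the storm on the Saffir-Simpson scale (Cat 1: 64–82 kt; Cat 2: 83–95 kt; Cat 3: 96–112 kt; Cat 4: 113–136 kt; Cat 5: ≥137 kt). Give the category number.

4

ΔP = 1010 − 867 = 143 hPa.
V ≈ 6.3 × 143^0.616 = 6.3 × 21.27 ≈ 134 kt.
134 kt falls in the Category 4 band.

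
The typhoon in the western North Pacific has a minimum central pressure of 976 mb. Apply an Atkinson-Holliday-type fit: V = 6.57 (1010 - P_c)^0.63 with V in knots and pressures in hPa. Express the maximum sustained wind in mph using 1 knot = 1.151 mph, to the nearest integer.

ΔP = 1010 − 976 = 34 mb.
V ≈ 6.57 × 34^0.63 = 6.57 × 9.222 ≈ 60.589 kt.
60.589 × 1.151 ≈ 69.74 mph → 70 mph.

70 mph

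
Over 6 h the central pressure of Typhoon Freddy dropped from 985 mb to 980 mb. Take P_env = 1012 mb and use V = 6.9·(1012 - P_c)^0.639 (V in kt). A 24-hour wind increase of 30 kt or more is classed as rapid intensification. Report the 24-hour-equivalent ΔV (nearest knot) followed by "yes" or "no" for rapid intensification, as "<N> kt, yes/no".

26 kt, no

V₁: ΔP = 27, V ≈ 6.9 × 27^0.639 ≈ 56.69 kt.
V₂: ΔP = 32, V ≈ 6.9 × 32^0.639 ≈ 63.19 kt.
ΔV over 6 h = 6.50 kt → 24 h equivalent = 6.50 × 24/6 ≈ 26.00 kt.
26 kt < 30 kt ⇒ not rapid intensification.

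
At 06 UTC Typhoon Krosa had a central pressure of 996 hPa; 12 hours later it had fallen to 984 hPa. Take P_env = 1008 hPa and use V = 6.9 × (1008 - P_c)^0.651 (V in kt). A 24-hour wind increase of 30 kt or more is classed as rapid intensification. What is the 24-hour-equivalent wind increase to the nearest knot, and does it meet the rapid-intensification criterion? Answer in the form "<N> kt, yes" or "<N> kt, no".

V₁: ΔP = 12, V ≈ 6.9 × 12^0.651 ≈ 34.79 kt.
V₂: ΔP = 24, V ≈ 6.9 × 24^0.651 ≈ 54.62 kt.
ΔV over 12 h = 19.83 kt → 24 h equivalent = 19.83 × 24/12 ≈ 39.66 kt.
40 kt ≥ 30 kt ⇒ rapid intensification.

40 kt, yes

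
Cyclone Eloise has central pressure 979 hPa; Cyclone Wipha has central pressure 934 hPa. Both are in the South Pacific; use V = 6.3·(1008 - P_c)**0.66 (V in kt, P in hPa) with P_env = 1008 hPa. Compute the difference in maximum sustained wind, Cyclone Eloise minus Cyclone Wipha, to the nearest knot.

-50 kt

Cyclone Eloise: ΔP = 29; V ≈ 6.3 × 29^0.66 ≈ 58.15 kt.
Cyclone Wipha: ΔP = 74; V ≈ 6.3 × 74^0.66 ≈ 107.90 kt.
Difference ≈ 58.15 − 107.90 = -49.75 → -50 kt.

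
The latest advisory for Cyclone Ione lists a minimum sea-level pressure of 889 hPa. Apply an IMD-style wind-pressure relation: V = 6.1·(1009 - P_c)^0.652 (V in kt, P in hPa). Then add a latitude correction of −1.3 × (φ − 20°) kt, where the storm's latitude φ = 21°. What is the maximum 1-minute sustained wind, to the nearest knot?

137 kt

ΔP = 1009 − 889 = 120 hPa.
120^0.652 ≈ 22.679.
V ≈ 6.1 × 22.679 ≈ 138.3 kt.
Latitude correction: −1.3 × (21 − 20) = -1.3 kt.
Corrected V ≈ 137 kt → 137 kt.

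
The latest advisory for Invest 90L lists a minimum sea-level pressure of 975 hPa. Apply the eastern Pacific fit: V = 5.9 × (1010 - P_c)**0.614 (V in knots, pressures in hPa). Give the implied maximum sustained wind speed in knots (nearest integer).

ΔP = 1010 − 975 = 35 hPa.
35^0.614 ≈ 8.873.
V ≈ 5.9 × 8.873 ≈ 52.3 kt.

52 kt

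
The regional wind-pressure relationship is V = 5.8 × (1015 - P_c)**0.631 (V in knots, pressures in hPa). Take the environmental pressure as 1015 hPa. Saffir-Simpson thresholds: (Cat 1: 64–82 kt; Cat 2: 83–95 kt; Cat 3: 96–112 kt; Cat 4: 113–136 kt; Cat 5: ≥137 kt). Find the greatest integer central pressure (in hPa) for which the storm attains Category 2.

947 hPa

Category 2 begins at V = 83 kt.
Required ΔP = (83/5.8)^(1/0.631) = 14.310^1.585 ≈ 67.84 hPa.
P_c ≤ 1015 − 67.84 = 947.16, so the highest integer P_c is 947 hPa.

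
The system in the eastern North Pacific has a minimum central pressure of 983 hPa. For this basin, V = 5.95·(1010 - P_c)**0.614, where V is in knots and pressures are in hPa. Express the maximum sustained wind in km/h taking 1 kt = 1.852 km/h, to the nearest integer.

83 km/h

ΔP = 1010 − 983 = 27 hPa.
V ≈ 5.95 × 27^0.614 = 5.95 × 7.566 ≈ 45.017 kt.
45.017 × 1.852 ≈ 83.37 km/h → 83 km/h.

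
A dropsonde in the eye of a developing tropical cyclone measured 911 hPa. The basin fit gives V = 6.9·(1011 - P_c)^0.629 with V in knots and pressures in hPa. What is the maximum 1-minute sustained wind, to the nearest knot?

125 kt

ΔP = 1011 − 911 = 100 hPa.
100^0.629 ≈ 18.113.
V ≈ 6.9 × 18.113 ≈ 125.0 kt.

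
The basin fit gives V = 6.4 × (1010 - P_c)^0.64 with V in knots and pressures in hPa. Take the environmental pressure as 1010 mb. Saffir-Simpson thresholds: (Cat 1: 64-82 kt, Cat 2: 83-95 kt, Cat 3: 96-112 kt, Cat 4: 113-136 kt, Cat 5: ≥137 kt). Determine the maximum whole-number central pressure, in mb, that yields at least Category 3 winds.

941 mb

Category 3 begins at V = 96 kt.
Required ΔP = (96/6.4)^(1/0.64) = 15.000^1.562 ≈ 68.81 mb.
P_c ≤ 1010 − 68.81 = 941.19, so the highest integer P_c is 941 mb.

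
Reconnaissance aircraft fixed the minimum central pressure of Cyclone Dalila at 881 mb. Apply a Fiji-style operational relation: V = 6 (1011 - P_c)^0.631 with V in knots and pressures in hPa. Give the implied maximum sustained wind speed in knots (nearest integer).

129 kt

ΔP = 1011 − 881 = 130 mb.
130^0.631 ≈ 21.572.
V ≈ 6 × 21.572 ≈ 129.4 kt.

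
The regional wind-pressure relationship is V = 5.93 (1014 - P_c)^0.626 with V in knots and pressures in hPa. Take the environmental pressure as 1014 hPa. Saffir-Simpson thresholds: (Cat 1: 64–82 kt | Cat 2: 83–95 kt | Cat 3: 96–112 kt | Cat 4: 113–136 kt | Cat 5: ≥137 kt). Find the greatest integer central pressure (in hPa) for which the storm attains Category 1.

969 hPa

Category 1 begins at V = 64 kt.
Required ΔP = (64/5.93)^(1/0.626) = 10.793^1.597 ≈ 44.71 hPa.
P_c ≤ 1014 − 44.71 = 969.29, so the highest integer P_c is 969 hPa.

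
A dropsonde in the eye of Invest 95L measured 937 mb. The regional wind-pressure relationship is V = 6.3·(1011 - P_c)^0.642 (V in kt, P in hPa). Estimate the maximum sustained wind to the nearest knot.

ΔP = 1011 − 937 = 74 mb.
74^0.642 ≈ 15.851.
V ≈ 6.3 × 15.851 ≈ 99.9 kt.

100 kt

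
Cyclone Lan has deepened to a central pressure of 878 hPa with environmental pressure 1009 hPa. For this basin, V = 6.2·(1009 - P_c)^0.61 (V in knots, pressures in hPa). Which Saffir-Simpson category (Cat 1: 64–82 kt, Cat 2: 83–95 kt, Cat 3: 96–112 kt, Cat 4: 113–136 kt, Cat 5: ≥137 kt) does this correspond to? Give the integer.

ΔP = 1009 − 878 = 131 hPa.
V ≈ 6.2 × 131^0.61 = 6.2 × 19.57 ≈ 121 kt.
121 kt falls in the Category 4 band.

4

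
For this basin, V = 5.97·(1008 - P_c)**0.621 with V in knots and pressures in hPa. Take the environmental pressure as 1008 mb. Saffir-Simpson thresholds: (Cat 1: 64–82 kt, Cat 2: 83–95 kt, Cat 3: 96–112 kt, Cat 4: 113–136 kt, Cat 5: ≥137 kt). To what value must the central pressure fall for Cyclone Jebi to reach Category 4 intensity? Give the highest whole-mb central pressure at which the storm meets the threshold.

894 mb

Category 4 begins at V = 113 kt.
Required ΔP = (113/5.97)^(1/0.621) = 18.928^1.610 ≈ 113.90 mb.
P_c ≤ 1008 − 113.90 = 894.10, so the highest integer P_c is 894 mb.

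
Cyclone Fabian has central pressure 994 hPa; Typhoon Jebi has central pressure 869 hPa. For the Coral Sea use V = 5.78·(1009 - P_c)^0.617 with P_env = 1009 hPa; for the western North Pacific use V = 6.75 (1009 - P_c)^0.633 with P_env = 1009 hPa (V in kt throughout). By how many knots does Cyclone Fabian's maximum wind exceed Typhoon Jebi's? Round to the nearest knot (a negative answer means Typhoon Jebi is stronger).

Cyclone Fabian: ΔP = 15; V ≈ 5.78 × 15^0.617 ≈ 30.73 kt.
Typhoon Jebi: ΔP = 140; V ≈ 6.75 × 140^0.633 ≈ 154.10 kt.
Difference ≈ 30.73 − 154.10 = -123.37 → -123 kt.

-123 kt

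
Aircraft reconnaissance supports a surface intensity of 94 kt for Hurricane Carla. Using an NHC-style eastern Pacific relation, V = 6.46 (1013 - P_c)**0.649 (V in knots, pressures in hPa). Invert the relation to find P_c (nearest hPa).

ΔP = (V / 6.46)^(1/0.649) = (94/6.46)^1.541.
94/6.46 = 14.551; 14.551^1.541 ≈ 61.92 hPa.
P_c = 1013 − 61.92 = 951.08 ≈ 951 hPa.

951 hPa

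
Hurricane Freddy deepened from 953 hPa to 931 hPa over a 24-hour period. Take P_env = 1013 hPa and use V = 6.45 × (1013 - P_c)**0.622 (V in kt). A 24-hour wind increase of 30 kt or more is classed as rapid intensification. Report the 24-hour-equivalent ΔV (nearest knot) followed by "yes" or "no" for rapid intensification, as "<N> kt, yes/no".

V₁: ΔP = 60, V ≈ 6.45 × 60^0.622 ≈ 82.33 kt.
V₂: ΔP = 82, V ≈ 6.45 × 82^0.622 ≈ 99.99 kt.
ΔV over 24 h = 17.66 kt → 24 h equivalent = 17.66 × 24/24 ≈ 17.66 kt.
18 kt < 30 kt ⇒ not rapid intensification.

18 kt, no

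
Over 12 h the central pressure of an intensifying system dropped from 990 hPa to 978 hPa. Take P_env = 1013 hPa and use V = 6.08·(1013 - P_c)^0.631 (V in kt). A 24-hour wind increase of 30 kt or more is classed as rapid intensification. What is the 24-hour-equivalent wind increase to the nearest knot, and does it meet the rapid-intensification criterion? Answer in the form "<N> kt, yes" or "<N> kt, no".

V₁: ΔP = 23, V ≈ 6.08 × 23^0.631 ≈ 43.97 kt.
V₂: ΔP = 35, V ≈ 6.08 × 35^0.631 ≈ 57.31 kt.
ΔV over 12 h = 13.34 kt → 24 h equivalent = 13.34 × 24/12 ≈ 26.68 kt.
27 kt < 30 kt ⇒ not rapid intensification.

27 kt, no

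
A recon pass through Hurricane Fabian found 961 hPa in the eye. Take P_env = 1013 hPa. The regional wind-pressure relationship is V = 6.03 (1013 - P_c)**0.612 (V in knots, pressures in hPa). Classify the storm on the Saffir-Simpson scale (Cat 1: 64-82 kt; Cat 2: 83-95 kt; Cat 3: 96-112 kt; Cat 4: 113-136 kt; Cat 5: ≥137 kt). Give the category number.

1

ΔP = 1013 − 961 = 52 hPa.
V ≈ 6.03 × 52^0.612 = 6.03 × 11.23 ≈ 68 kt.
68 kt falls in the Category 1 band.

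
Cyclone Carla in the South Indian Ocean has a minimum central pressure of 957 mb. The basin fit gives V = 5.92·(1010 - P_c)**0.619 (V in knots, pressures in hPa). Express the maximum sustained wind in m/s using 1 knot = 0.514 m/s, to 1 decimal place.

35.5 m/s

ΔP = 1010 − 957 = 53 mb.
V ≈ 5.92 × 53^0.619 = 5.92 × 11.677 ≈ 69.127 kt.
69.127 × 0.514 ≈ 35.53 m/s → 35.5 m/s.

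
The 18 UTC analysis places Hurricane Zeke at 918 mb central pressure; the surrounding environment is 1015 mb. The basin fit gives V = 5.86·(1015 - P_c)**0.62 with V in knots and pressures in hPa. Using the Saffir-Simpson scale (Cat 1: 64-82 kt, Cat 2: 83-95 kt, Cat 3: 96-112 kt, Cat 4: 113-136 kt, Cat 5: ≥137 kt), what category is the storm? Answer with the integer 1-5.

ΔP = 1015 − 918 = 97 mb.
V ≈ 5.86 × 97^0.62 = 5.86 × 17.05 ≈ 100 kt.
100 kt falls in the Category 3 band.

3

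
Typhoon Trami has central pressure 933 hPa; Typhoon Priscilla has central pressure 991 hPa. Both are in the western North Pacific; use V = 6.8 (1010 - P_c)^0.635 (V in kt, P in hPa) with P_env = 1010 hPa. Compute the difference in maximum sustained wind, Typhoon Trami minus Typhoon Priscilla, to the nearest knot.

63 kt

Typhoon Trami: ΔP = 77; V ≈ 6.8 × 77^0.635 ≈ 107.26 kt.
Typhoon Priscilla: ΔP = 19; V ≈ 6.8 × 19^0.635 ≈ 44.11 kt.
Difference ≈ 107.26 − 44.11 = 63.15 → 63 kt.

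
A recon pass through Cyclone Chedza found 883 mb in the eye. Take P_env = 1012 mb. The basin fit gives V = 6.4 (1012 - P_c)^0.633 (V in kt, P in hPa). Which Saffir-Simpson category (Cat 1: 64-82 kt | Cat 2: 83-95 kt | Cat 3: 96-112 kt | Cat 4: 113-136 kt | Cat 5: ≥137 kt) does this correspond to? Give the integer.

5

ΔP = 1012 − 883 = 129 mb.
V ≈ 6.4 × 129^0.633 = 6.4 × 21.68 ≈ 139 kt.
139 kt falls in the Category 5 band.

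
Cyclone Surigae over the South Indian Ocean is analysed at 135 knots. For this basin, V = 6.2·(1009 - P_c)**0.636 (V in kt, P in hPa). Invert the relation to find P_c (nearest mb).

882 mb

ΔP = (V / 6.2)^(1/0.636) = (135/6.2)^1.572.
135/6.2 = 21.774; 21.774^1.572 ≈ 126.96 mb.
P_c = 1009 − 126.96 = 882.04 ≈ 882 mb.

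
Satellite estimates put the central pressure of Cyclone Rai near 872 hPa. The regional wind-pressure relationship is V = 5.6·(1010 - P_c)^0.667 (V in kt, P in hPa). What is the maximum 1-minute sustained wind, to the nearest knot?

150 kt

ΔP = 1010 − 872 = 138 hPa.
138^0.667 ≈ 26.748.
V ≈ 5.6 × 26.748 ≈ 149.8 kt.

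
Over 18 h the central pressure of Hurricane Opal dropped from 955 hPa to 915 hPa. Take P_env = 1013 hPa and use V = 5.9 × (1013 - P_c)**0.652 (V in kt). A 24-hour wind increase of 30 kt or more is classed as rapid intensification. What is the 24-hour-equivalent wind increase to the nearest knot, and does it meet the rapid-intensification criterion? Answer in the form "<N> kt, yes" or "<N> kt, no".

V₁: ΔP = 58, V ≈ 5.9 × 58^0.652 ≈ 83.29 kt.
V₂: ΔP = 98, V ≈ 5.9 × 98^0.652 ≈ 117.26 kt.
ΔV over 18 h = 33.97 kt → 24 h equivalent = 33.97 × 24/18 ≈ 45.29 kt.
45 kt ≥ 30 kt ⇒ rapid intensification.

45 kt, yes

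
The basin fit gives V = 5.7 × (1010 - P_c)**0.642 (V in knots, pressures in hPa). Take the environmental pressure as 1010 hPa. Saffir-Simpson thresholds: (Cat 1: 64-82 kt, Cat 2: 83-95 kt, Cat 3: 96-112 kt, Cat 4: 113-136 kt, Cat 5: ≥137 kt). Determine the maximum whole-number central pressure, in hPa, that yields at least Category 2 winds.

Category 2 begins at V = 83 kt.
Required ΔP = (83/5.7)^(1/0.642) = 14.561^1.558 ≈ 64.84 hPa.
P_c ≤ 1010 − 64.84 = 945.16, so the highest integer P_c is 945 hPa.

945 hPa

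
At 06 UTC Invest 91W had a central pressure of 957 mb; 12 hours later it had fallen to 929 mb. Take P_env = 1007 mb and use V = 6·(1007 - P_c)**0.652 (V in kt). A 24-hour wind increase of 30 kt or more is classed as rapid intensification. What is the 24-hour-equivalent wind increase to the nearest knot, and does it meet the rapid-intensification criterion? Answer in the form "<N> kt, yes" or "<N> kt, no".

V₁: ΔP = 50, V ≈ 6 × 50^0.652 ≈ 76.89 kt.
V₂: ΔP = 78, V ≈ 6 × 78^0.652 ≈ 102.75 kt.
ΔV over 12 h = 25.86 kt → 24 h equivalent = 25.86 × 24/12 ≈ 51.72 kt.
52 kt ≥ 30 kt ⇒ rapid intensification.

52 kt, yes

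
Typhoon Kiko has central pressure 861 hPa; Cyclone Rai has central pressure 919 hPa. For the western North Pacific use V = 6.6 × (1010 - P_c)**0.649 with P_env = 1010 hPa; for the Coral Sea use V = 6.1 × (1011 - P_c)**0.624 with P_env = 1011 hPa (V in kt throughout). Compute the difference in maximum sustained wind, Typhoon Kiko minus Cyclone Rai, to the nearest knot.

Typhoon Kiko: ΔP = 149; V ≈ 6.6 × 149^0.649 ≈ 169.80 kt.
Cyclone Rai: ΔP = 92; V ≈ 6.1 × 92^0.624 ≈ 102.50 kt.
Difference ≈ 169.80 − 102.50 = 67.30 → 67 kt.

67 kt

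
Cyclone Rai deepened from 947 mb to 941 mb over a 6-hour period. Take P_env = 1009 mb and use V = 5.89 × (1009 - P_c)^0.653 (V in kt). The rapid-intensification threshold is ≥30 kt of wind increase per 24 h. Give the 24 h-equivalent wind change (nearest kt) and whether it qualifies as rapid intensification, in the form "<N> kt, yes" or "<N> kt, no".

V₁: ΔP = 62, V ≈ 5.89 × 62^0.653 ≈ 87.21 kt.
V₂: ΔP = 68, V ≈ 5.89 × 68^0.653 ≈ 92.63 kt.
ΔV over 6 h = 5.42 kt → 24 h equivalent = 5.42 × 24/6 ≈ 21.68 kt.
22 kt < 30 kt ⇒ not rapid intensification.

22 kt, no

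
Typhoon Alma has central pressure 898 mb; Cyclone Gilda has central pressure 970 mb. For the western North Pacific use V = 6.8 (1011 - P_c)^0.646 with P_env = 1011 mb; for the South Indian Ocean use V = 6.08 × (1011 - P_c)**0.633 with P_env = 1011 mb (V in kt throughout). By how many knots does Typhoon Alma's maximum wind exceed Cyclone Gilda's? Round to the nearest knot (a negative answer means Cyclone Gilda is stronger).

Typhoon Alma: ΔP = 113; V ≈ 6.8 × 113^0.646 ≈ 144.14 kt.
Cyclone Gilda: ΔP = 41; V ≈ 6.08 × 41^0.633 ≈ 63.80 kt.
Difference ≈ 144.14 − 63.80 = 80.34 → 80 kt.

80 kt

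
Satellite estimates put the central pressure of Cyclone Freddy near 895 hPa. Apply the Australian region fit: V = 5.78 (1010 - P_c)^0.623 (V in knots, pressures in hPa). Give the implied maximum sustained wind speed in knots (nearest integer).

ΔP = 1010 − 895 = 115 hPa.
115^0.623 ≈ 19.223.
V ≈ 5.78 × 19.223 ≈ 111.1 kt.

111 kt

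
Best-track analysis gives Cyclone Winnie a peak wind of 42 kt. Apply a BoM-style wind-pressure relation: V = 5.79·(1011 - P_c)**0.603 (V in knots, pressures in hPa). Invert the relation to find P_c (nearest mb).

984 mb

ΔP = (V / 5.79)^(1/0.603) = (42/5.79)^1.658.
42/5.79 = 7.254; 7.254^1.658 ≈ 26.74 mb.
P_c = 1011 − 26.74 = 984.26 ≈ 984 mb.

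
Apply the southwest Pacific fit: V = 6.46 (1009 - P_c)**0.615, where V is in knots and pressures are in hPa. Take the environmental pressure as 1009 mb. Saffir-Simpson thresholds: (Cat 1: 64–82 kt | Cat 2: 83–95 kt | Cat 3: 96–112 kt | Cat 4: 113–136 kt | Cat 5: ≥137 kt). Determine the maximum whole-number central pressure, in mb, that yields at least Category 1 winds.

967 mb

Category 1 begins at V = 64 kt.
Required ΔP = (64/6.46)^(1/0.615) = 9.907^1.626 ≈ 41.63 mb.
P_c ≤ 1009 − 41.63 = 967.37, so the highest integer P_c is 967 mb.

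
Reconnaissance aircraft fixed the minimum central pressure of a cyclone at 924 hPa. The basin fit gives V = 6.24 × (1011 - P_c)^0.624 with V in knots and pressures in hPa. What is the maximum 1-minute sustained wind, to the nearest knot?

101 kt

ΔP = 1011 − 924 = 87 hPa.
87^0.624 ≈ 16.228.
V ≈ 6.24 × 16.228 ≈ 101.3 kt.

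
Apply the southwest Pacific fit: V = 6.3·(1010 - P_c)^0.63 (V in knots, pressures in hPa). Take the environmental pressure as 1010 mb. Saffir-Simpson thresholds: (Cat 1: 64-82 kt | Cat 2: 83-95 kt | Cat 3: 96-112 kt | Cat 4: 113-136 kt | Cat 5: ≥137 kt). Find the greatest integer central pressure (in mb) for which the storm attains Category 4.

912 mb

Category 4 begins at V = 113 kt.
Required ΔP = (113/6.3)^(1/0.63) = 17.937^1.587 ≈ 97.74 mb.
P_c ≤ 1010 − 97.74 = 912.26, so the highest integer P_c is 912 mb.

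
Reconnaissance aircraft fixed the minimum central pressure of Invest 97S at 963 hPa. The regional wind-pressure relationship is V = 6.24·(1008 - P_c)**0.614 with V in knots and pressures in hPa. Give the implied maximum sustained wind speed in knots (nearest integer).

65 kt

ΔP = 1008 − 963 = 45 hPa.
45^0.614 ≈ 10.353.
V ≈ 6.24 × 10.353 ≈ 64.6 kt.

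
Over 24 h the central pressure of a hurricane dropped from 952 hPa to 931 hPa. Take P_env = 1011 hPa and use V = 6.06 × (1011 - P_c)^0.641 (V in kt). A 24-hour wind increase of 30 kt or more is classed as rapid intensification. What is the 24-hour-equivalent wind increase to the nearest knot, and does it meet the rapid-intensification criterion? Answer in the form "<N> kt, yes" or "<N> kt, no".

18 kt, no

V₁: ΔP = 59, V ≈ 6.06 × 59^0.641 ≈ 82.72 kt.
V₂: ΔP = 80, V ≈ 6.06 × 80^0.641 ≈ 100.54 kt.
ΔV over 24 h = 17.82 kt → 24 h equivalent = 17.82 × 24/24 ≈ 17.82 kt.
18 kt < 30 kt ⇒ not rapid intensification.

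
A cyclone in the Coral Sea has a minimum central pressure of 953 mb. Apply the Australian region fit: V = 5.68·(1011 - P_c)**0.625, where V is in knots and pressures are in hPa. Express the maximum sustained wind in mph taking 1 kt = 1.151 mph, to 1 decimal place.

82.7 mph

ΔP = 1011 − 953 = 58 mb.
V ≈ 5.68 × 58^0.625 = 5.68 × 12.652 ≈ 71.861 kt.
71.861 × 1.151 ≈ 82.71 mph → 82.7 mph.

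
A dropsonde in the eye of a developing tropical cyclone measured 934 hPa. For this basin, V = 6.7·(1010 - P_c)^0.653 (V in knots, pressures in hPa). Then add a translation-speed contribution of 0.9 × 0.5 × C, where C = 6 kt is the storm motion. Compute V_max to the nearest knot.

ΔP = 1010 − 934 = 76 hPa.
76^0.653 ≈ 16.911.
V ≈ 6.7 × 16.911 ≈ 113.3 kt.
Translation term: 0.9 × 0.5 × 6 = 2.7 kt.
Corrected V ≈ 116 kt → 116 kt.

116 kt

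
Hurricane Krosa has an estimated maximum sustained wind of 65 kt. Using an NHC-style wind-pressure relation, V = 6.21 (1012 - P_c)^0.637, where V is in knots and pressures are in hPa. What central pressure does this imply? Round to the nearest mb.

972 mb

ΔP = (V / 6.21)^(1/0.637) = (65/6.21)^1.570.
65/6.21 = 10.467; 10.467^1.570 ≈ 39.90 mb.
P_c = 1012 − 39.90 = 972.10 ≈ 972 mb.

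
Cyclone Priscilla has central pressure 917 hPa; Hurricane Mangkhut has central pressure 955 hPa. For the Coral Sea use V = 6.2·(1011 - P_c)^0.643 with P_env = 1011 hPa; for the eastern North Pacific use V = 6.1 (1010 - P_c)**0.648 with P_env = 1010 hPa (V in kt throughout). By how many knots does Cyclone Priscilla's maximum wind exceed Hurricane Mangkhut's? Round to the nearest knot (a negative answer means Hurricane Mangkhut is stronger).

33 kt

Cyclone Priscilla: ΔP = 94; V ≈ 6.2 × 94^0.643 ≈ 115.11 kt.
Hurricane Mangkhut: ΔP = 55; V ≈ 6.1 × 55^0.648 ≈ 81.86 kt.
Difference ≈ 115.11 − 81.86 = 33.25 → 33 kt.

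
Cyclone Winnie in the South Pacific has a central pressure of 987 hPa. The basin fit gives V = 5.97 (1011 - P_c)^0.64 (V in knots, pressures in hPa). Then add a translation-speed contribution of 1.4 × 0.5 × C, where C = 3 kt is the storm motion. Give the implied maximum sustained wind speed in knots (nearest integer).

ΔP = 1011 − 987 = 24 hPa.
24^0.64 ≈ 7.644.
V ≈ 5.97 × 7.644 ≈ 45.6 kt.
Translation term: 1.4 × 0.5 × 3 = 2.1 kt.
Corrected V ≈ 47.7 kt → 48 kt.

48 kt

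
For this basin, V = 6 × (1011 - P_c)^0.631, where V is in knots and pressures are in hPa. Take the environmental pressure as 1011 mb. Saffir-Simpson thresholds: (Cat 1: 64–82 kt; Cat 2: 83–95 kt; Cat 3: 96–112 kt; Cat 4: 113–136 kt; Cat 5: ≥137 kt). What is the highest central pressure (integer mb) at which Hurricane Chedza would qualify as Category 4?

Category 4 begins at V = 113 kt.
Required ΔP = (113/6)^(1/0.631) = 18.833^1.585 ≈ 104.83 mb.
P_c ≤ 1011 − 104.83 = 906.17, so the highest integer P_c is 906 mb.

906 mb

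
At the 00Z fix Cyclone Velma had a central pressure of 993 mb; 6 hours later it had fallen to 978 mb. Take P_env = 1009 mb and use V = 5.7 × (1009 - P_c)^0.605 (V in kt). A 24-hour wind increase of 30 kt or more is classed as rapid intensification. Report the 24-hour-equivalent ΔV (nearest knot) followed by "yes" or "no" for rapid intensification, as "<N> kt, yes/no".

60 kt, yes

V₁: ΔP = 16, V ≈ 5.7 × 16^0.605 ≈ 30.50 kt.
V₂: ΔP = 31, V ≈ 5.7 × 31^0.605 ≈ 45.51 kt.
ΔV over 6 h = 15.01 kt → 24 h equivalent = 15.01 × 24/6 ≈ 60.04 kt.
60 kt ≥ 30 kt ⇒ rapid intensification.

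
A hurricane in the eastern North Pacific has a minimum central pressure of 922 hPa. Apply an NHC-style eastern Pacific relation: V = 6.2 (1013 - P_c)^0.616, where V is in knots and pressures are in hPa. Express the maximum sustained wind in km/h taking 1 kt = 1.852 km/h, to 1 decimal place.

184.8 km/h

ΔP = 1013 − 922 = 91 hPa.
V ≈ 6.2 × 91^0.616 = 6.2 × 16.098 ≈ 99.807 kt.
99.807 × 1.852 ≈ 184.84 km/h → 184.8 km/h.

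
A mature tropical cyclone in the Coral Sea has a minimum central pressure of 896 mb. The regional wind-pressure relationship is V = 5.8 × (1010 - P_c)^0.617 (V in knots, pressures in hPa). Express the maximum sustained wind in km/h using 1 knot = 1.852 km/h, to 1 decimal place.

199.6 km/h

ΔP = 1010 − 896 = 114 mb.
V ≈ 5.8 × 114^0.617 = 5.8 × 18.583 ≈ 107.780 kt.
107.780 × 1.852 ≈ 199.61 km/h → 199.6 km/h.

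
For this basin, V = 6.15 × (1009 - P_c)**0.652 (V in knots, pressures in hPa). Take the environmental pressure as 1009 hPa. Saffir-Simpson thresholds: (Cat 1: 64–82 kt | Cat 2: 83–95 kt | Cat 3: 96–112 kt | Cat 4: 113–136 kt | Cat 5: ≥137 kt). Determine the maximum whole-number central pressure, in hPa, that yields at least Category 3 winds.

941 hPa

Category 3 begins at V = 96 kt.
Required ΔP = (96/6.15)^(1/0.652) = 15.610^1.534 ≈ 67.66 hPa.
P_c ≤ 1009 − 67.66 = 941.34, so the highest integer P_c is 941 hPa.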